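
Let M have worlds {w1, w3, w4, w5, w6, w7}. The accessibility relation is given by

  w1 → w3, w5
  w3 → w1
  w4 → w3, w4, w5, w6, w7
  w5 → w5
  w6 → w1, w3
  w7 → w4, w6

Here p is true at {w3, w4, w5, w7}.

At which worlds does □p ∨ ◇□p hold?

w1: □p is T, ◇□p is T. ✓
w3: □p is F, ◇□p is T. ✓
w4: □p is F, ◇□p is T. ✓
w5: □p is T, ◇□p is T. ✓
w6: □p is F, ◇□p is T. ✓
w7: □p is F, ◇□p is F. ✗

{w1, w3, w4, w5, w6}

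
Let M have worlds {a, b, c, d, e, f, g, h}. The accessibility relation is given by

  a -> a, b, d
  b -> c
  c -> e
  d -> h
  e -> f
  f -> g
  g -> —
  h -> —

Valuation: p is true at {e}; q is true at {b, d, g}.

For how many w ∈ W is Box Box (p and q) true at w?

a: successors {a, b, d}; Box (p and q) there: a:F, b:F, d:F. ✗
b: successors {c}; Box (p and q) there: c:F. ✗
c: successors {e}; Box (p and q) there: e:F. ✗
d: successors {h}; Box (p and q) there: h:T. ✓
e: successors {f}; Box (p and q) there: f:F. ✗
f: successors {g}; Box (p and q) there: g:T. ✓
g: no successors, so Box Box (p and q) holds vacuously. ✓
h: no successors, so Box Box (p and q) holds vacuously. ✓
Satisfying worlds: {d, f, g, h}.

4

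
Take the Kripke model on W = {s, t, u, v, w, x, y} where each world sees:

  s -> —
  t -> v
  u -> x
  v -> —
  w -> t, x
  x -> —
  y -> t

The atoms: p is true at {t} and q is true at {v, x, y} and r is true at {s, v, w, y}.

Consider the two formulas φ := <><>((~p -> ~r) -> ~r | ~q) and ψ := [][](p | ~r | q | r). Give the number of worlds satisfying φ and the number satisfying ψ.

For <><>((~p -> ~r) -> ~r | ~q):
s: no successors, so <><>((~p -> ~r) -> ~r | ~q) fails. ✗
t: successors {v}; <>((~p -> ~r) -> ~r | ~q) there: v:F. ✗
u: successors {x}; <>((~p -> ~r) -> ~r | ~q) there: x:F. ✗
v: no successors, so <><>((~p -> ~r) -> ~r | ~q) fails. ✗
w: successors {t, x}; <>((~p -> ~r) -> ~r | ~q) there: t:T, x:F. ✓
x: no successors, so <><>((~p -> ~r) -> ~r | ~q) fails. ✗
y: successors {t}; <>((~p -> ~r) -> ~r | ~q) there: t:T. ✓
— 2 worlds.
For [][](p | ~r | q | r):
s: no successors, so [][](p | ~r | q | r) holds vacuously. ✓
t: successors {v}; [](p | ~r | q | r) there: v:T. ✓
u: successors {x}; [](p | ~r | q | r) there: x:T. ✓
v: no successors, so [][](p | ~r | q | r) holds vacuously. ✓
w: successors {t, x}; [](p | ~r | q | r) there: t:T, x:T. ✓
x: no successors, so [][](p | ~r | q | r) holds vacuously. ✓
y: successors {t}; [](p | ~r | q | r) there: t:T. ✓
— 7 worlds.

2 and 7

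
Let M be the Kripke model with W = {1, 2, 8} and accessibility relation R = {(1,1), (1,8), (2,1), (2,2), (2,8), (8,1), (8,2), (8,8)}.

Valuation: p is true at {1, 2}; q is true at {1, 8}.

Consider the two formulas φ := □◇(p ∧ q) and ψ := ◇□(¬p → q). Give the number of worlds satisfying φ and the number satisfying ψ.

3 and 3

For □◇(p ∧ q):
1: successors {1, 8}; ◇(p ∧ q) there: 1:T, 8:T. ✓
2: successors {1, 2, 8}; ◇(p ∧ q) there: 1:T, 2:T, 8:T. ✓
8: successors {1, 2, 8}; ◇(p ∧ q) there: 1:T, 2:T, 8:T. ✓
— 3 worlds.
For ◇□(¬p → q):
1: successors {1, 8}; □(¬p → q) there: 1:T, 8:T. ✓
2: successors {1, 2, 8}; □(¬p → q) there: 1:T, 2:T, 8:T. ✓
8: successors {1, 2, 8}; □(¬p → q) there: 1:T, 2:T, 8:T. ✓
— 3 worlds.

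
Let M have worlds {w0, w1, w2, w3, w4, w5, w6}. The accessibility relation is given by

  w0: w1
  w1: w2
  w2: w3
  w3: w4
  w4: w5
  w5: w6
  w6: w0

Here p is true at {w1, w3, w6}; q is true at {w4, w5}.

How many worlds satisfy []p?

w0: successors {w1}; p there: w1:T. ✓
w1: successors {w2}; p there: w2:F. ✗
w2: successors {w3}; p there: w3:T. ✓
w3: successors {w4}; p there: w4:F. ✗
w4: successors {w5}; p there: w5:F. ✗
w5: successors {w6}; p there: w6:T. ✓
w6: successors {w0}; p there: w0:F. ✗
Satisfying worlds: {w0, w2, w5}.

3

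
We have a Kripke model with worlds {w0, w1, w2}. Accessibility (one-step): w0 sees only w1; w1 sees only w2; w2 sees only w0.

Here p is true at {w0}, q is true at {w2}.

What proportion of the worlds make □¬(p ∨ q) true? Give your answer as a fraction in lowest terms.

w0: successors {w1}; ¬(p ∨ q) there: w1:T. ✓
w1: successors {w2}; ¬(p ∨ q) there: w2:F. ✗
w2: successors {w0}; ¬(p ∨ q) there: w0:F. ✗
That's 1 of 3 worlds, so 1/3.

1/3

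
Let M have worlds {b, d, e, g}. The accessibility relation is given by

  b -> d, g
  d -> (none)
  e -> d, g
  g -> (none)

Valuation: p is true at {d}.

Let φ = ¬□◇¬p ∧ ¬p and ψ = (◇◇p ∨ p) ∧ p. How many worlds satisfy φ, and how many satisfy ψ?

For ¬□◇¬p ∧ ¬p:
b: ¬□◇¬p is T, ¬p is T. ✓
d: ¬□◇¬p is F, ¬p is F. ✗
e: ¬□◇¬p is T, ¬p is T. ✓
g: ¬□◇¬p is F, ¬p is T. ✗
— 2 worlds.
For (◇◇p ∨ p) ∧ p:
b: ◇◇p ∨ p is F, p is F. ✗
d: ◇◇p ∨ p is T, p is T. ✓
e: ◇◇p ∨ p is F, p is F. ✗
g: ◇◇p ∨ p is F, p is F. ✗
— 1 world.

2 and 1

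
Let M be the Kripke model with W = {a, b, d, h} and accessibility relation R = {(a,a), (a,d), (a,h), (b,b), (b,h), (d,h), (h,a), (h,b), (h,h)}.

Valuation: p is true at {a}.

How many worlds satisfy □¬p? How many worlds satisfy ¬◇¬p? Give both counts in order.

2 and 0

For □¬p:
a: successors {a, d, h}; ¬p there: a:F, d:T, h:T. ✗
b: successors {b, h}; ¬p there: b:T, h:T. ✓
d: successors {h}; ¬p there: h:T. ✓
h: successors {a, b, h}; ¬p there: a:F, b:T, h:T. ✗
— 2 worlds.
For ¬◇¬p:
a: ◇¬p is T. ✗
b: ◇¬p is T. ✗
d: ◇¬p is T. ✗
h: ◇¬p is T. ✗
— 0 worlds.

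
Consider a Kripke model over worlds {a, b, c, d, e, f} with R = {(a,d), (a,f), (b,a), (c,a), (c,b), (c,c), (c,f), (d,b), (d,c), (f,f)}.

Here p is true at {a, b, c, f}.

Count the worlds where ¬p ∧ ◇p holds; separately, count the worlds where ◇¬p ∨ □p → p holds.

1 and 4

For ¬p ∧ ◇p:
a: ¬p is F, ◇p is T. ✗
b: ¬p is F, ◇p is T. ✗
c: ¬p is F, ◇p is T. ✗
d: ¬p is T, ◇p is T. ✓
e: ¬p is T, ◇p is F. ✗
f: ¬p is F, ◇p is T. ✗
— 1 world.
For ◇¬p ∨ □p → p:
a: ◇¬p ∨ □p is T, p is T. ✓
b: ◇¬p ∨ □p is T, p is T. ✓
c: ◇¬p ∨ □p is T, p is T. ✓
d: ◇¬p ∨ □p is T, p is F. ✗
e: ◇¬p ∨ □p is T, p is F. ✗
f: ◇¬p ∨ □p is T, p is T. ✓
— 4 worlds.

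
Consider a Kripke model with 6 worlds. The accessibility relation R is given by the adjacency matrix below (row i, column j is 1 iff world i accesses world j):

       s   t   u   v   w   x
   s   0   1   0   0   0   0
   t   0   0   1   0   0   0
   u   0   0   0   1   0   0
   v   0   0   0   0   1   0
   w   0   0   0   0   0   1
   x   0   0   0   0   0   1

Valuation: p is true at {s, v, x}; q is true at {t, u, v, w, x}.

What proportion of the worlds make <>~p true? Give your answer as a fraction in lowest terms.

s: successors {t}; ~p there: t:T. ✓
t: successors {u}; ~p there: u:T. ✓
u: successors {v}; ~p there: v:F. ✗
v: successors {w}; ~p there: w:T. ✓
w: successors {x}; ~p there: x:F. ✗
x: successors {x}; ~p there: x:F. ✗
That's 3 of 6 worlds, so 3/6 = 1/2.

1/2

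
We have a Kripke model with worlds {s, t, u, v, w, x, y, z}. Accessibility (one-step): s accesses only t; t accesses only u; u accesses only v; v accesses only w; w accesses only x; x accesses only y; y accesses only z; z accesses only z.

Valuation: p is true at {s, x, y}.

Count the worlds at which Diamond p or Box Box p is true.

s: Diamond p is F, Box Box p is F. ✗
t: Diamond p is F, Box Box p is F. ✗
u: Diamond p is F, Box Box p is F. ✗
v: Diamond p is F, Box Box p is T. ✓
w: Diamond p is T, Box Box p is T. ✓
x: Diamond p is T, Box Box p is F. ✓
y: Diamond p is F, Box Box p is F. ✗
z: Diamond p is F, Box Box p is F. ✗
Satisfying worlds: {v, w, x}.

3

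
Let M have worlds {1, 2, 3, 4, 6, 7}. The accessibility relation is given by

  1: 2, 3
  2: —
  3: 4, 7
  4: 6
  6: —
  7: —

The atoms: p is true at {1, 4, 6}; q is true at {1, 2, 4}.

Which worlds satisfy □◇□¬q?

{2, 6, 7}

1: successors {2, 3}; ◇□¬q there: 2:F, 3:T. ✗
2: no successors, so □◇□¬q holds vacuously. ✓
3: successors {4, 7}; ◇□¬q there: 4:T, 7:F. ✗
4: successors {6}; ◇□¬q there: 6:F. ✗
6: no successors, so □◇□¬q holds vacuously. ✓
7: no successors, so □◇□¬q holds vacuously. ✓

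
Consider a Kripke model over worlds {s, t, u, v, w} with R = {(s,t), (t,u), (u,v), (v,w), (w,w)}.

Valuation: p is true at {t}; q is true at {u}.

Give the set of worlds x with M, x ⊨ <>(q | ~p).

{t, u, v, w}

s: successors {t}; q | ~p there: t:F. ✗
t: successors {u}; q | ~p there: u:T. ✓
u: successors {v}; q | ~p there: v:T. ✓
v: successors {w}; q | ~p there: w:T. ✓
w: successors {w}; q | ~p there: w:T. ✓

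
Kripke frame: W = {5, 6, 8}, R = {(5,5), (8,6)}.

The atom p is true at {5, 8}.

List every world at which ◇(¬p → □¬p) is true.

5: successors {5}; ¬p → □¬p there: 5:T. ✓
6: no successors, so ◇(¬p → □¬p) fails. ✗
8: successors {6}; ¬p → □¬p there: 6:T. ✓

{5, 8}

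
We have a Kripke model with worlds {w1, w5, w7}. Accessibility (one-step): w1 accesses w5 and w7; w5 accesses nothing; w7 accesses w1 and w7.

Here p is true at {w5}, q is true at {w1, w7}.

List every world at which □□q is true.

{w1, w5}

w1: successors {w5, w7}; □q there: w5:T, w7:T. ✓
w5: no successors, so □□q holds vacuously. ✓
w7: successors {w1, w7}; □q there: w1:F, w7:T. ✗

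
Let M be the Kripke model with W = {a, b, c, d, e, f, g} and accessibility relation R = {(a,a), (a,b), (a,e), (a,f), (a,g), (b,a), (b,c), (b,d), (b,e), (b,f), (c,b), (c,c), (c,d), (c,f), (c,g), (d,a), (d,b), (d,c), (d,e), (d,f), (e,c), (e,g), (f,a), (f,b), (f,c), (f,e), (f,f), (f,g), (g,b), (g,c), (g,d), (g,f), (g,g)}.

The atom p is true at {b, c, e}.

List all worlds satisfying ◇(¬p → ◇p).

{a, b, c, d, e, f, g}

a: successors {a, b, e, f, g}; ¬p → ◇p there: a:T, b:T, e:T, f:T, g:T. ✓
b: successors {a, c, d, e, f}; ¬p → ◇p there: a:T, c:T, d:T, e:T, f:T. ✓
c: successors {b, c, d, f, g}; ¬p → ◇p there: b:T, c:T, d:T, f:T, g:T. ✓
d: successors {a, b, c, e, f}; ¬p → ◇p there: a:T, b:T, c:T, e:T, f:T. ✓
e: successors {c, g}; ¬p → ◇p there: c:T, g:T. ✓
f: successors {a, b, c, e, f, g}; ¬p → ◇p there: a:T, b:T, c:T, e:T, f:T, g:T. ✓
g: successors {b, c, d, f, g}; ¬p → ◇p there: b:T, c:T, d:T, f:T, g:T. ✓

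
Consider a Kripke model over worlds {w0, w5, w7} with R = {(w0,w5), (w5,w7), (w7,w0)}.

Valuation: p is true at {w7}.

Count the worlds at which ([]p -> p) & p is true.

1

w0: []p -> p is T, p is F. ✗
w5: []p -> p is F, p is F. ✗
w7: []p -> p is T, p is T. ✓
Satisfying worlds: {w7}.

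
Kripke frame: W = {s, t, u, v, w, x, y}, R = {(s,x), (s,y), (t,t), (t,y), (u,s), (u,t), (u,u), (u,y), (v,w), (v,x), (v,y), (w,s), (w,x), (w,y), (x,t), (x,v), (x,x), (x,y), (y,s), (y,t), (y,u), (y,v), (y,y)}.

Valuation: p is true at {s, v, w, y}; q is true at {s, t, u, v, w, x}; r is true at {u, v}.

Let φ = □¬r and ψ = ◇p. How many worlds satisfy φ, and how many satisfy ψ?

4 and 7

For □¬r:
s: successors {x, y}; ¬r there: x:T, y:T. ✓
t: successors {t, y}; ¬r there: t:T, y:T. ✓
u: successors {s, t, u, y}; ¬r there: s:T, t:T, u:F, y:T. ✗
v: successors {w, x, y}; ¬r there: w:T, x:T, y:T. ✓
w: successors {s, x, y}; ¬r there: s:T, x:T, y:T. ✓
x: successors {t, v, x, y}; ¬r there: t:T, v:F, x:T, y:T. ✗
y: successors {s, t, u, v, y}; ¬r there: s:T, t:T, u:F, v:F, y:T. ✗
— 4 worlds.
For ◇p:
s: successors {x, y}; p there: x:F, y:T. ✓
t: successors {t, y}; p there: t:F, y:T. ✓
u: successors {s, t, u, y}; p there: s:T, t:F, u:F, y:T. ✓
v: successors {w, x, y}; p there: w:T, x:F, y:T. ✓
w: successors {s, x, y}; p there: s:T, x:F, y:T. ✓
x: successors {t, v, x, y}; p there: t:F, v:T, x:F, y:T. ✓
y: successors {s, t, u, v, y}; p there: s:T, t:F, u:F, v:T, y:T. ✓
— 7 worlds.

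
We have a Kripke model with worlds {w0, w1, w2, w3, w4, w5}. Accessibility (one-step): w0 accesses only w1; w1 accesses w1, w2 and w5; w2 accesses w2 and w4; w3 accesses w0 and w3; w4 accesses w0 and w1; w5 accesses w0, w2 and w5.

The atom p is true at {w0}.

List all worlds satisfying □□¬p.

w0: successors {w1}; □¬p there: w1:T. ✓
w1: successors {w1, w2, w5}; □¬p there: w1:T, w2:T, w5:F. ✗
w2: successors {w2, w4}; □¬p there: w2:T, w4:F. ✗
w3: successors {w0, w3}; □¬p there: w0:T, w3:F. ✗
w4: successors {w0, w1}; □¬p there: w0:T, w1:T. ✓
w5: successors {w0, w2, w5}; □¬p there: w0:T, w2:T, w5:F. ✗

{w0, w4}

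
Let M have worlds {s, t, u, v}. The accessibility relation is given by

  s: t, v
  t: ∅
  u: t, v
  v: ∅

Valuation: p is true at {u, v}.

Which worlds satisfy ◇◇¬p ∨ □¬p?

{t, v}

s: ◇◇¬p is F, □¬p is F. ✗
t: ◇◇¬p is F, □¬p is T. ✓
u: ◇◇¬p is F, □¬p is F. ✗
v: ◇◇¬p is F, □¬p is T. ✓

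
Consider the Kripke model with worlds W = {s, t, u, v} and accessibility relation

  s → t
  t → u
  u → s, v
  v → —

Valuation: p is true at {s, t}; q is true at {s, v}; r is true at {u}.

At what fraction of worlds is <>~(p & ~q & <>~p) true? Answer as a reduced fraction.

1/2

s: successors {t}; ~(p & ~q & <>~p) there: t:F. ✗
t: successors {u}; ~(p & ~q & <>~p) there: u:T. ✓
u: successors {s, v}; ~(p & ~q & <>~p) there: s:T, v:T. ✓
v: no successors, so <>~(p & ~q & <>~p) fails. ✗
That's 2 of 4 worlds, so 2/4 = 1/2.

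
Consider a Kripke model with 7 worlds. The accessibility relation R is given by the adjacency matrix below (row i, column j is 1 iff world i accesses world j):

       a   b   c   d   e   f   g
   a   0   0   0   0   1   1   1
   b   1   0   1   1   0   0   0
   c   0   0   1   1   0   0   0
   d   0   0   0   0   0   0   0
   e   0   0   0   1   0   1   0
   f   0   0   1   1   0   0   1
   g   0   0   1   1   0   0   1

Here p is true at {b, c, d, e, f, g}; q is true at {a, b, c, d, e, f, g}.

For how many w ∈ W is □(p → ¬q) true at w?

1

a: successors {e, f, g}; p → ¬q there: e:F, f:F, g:F. ✗
b: successors {a, c, d}; p → ¬q there: a:T, c:F, d:F. ✗
c: successors {c, d}; p → ¬q there: c:F, d:F. ✗
d: no successors, so □(p → ¬q) holds vacuously. ✓
e: successors {d, f}; p → ¬q there: d:F, f:F. ✗
f: successors {c, d, g}; p → ¬q there: c:F, d:F, g:F. ✗
g: successors {c, d, g}; p → ¬q there: c:F, d:F, g:F. ✗
Satisfying worlds: {d}.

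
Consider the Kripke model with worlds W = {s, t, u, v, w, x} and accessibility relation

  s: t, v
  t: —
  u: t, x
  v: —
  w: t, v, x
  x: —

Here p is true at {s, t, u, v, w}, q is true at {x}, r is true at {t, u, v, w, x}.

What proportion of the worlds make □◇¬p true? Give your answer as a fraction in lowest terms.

s: successors {t, v}; ◇¬p there: t:F, v:F. ✗
t: no successors, so □◇¬p holds vacuously. ✓
u: successors {t, x}; ◇¬p there: t:F, x:F. ✗
v: no successors, so □◇¬p holds vacuously. ✓
w: successors {t, v, x}; ◇¬p there: t:F, v:F, x:F. ✗
x: no successors, so □◇¬p holds vacuously. ✓
That's 3 of 6 worlds, so 3/6 = 1/2.

1/2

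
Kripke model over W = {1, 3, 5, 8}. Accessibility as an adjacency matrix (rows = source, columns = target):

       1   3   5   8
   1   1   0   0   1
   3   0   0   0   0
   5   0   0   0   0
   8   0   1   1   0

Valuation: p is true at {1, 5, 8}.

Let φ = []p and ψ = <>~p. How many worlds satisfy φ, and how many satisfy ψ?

3 and 1

For []p:
1: successors {1, 8}; p there: 1:T, 8:T. ✓
3: no successors, so []p holds vacuously. ✓
5: no successors, so []p holds vacuously. ✓
8: successors {3, 5}; p there: 3:F, 5:T. ✗
— 3 worlds.
For <>~p:
1: successors {1, 8}; ~p there: 1:F, 8:F. ✗
3: no successors, so <>~p fails. ✗
5: no successors, so <>~p fails. ✗
8: successors {3, 5}; ~p there: 3:T, 5:F. ✓
— 1 world.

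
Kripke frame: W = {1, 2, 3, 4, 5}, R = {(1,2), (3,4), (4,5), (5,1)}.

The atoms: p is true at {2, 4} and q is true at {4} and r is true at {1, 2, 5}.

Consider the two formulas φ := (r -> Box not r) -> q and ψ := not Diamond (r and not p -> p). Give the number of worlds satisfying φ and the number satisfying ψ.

3 and 3

For (r -> Box not r) -> q:
1: r -> Box not r is F, q is F. ✓
2: r -> Box not r is T, q is F. ✗
3: r -> Box not r is T, q is F. ✗
4: r -> Box not r is T, q is T. ✓
5: r -> Box not r is F, q is F. ✓
— 3 worlds.
For not Diamond (r and not p -> p):
1: Diamond (r and not p -> p) is T. ✗
2: Diamond (r and not p -> p) is F. ✓
3: Diamond (r and not p -> p) is T. ✗
4: Diamond (r and not p -> p) is F. ✓
5: Diamond (r and not p -> p) is F. ✓
— 3 worlds.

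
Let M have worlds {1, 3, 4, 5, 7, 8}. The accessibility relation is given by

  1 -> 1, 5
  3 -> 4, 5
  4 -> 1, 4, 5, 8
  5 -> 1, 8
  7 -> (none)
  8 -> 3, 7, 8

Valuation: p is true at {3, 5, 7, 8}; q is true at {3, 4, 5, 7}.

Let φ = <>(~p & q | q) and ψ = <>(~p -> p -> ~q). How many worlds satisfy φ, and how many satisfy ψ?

For <>(~p & q | q):
1: successors {1, 5}; ~p & q | q there: 1:F, 5:T. ✓
3: successors {4, 5}; ~p & q | q there: 4:T, 5:T. ✓
4: successors {1, 4, 5, 8}; ~p & q | q there: 1:F, 4:T, 5:T, 8:F. ✓
5: successors {1, 8}; ~p & q | q there: 1:F, 8:F. ✗
7: no successors, so <>(~p & q | q) fails. ✗
8: successors {3, 7, 8}; ~p & q | q there: 3:T, 7:T, 8:F. ✓
— 4 worlds.
For <>(~p -> p -> ~q):
1: successors {1, 5}; ~p -> p -> ~q there: 1:T, 5:T. ✓
3: successors {4, 5}; ~p -> p -> ~q there: 4:T, 5:T. ✓
4: successors {1, 4, 5, 8}; ~p -> p -> ~q there: 1:T, 4:T, 5:T, 8:T. ✓
5: successors {1, 8}; ~p -> p -> ~q there: 1:T, 8:T. ✓
7: no successors, so <>(~p -> p -> ~q) fails. ✗
8: successors {3, 7, 8}; ~p -> p -> ~q there: 3:T, 7:T, 8:T. ✓
— 5 worlds.

4 and 5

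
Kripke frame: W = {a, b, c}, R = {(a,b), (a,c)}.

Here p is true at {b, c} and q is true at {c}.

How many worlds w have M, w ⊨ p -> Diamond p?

a: p is F, Diamond p is T. ✓
b: p is T, Diamond p is F. ✗
c: p is T, Diamond p is F. ✗
Satisfying worlds: {a}.

1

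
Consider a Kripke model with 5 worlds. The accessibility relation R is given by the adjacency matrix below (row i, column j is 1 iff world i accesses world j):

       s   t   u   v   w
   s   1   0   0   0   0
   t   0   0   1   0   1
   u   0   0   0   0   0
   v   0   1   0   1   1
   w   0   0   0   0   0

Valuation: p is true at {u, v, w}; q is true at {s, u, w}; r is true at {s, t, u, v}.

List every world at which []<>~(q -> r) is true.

s: successors {s}; <>~(q -> r) there: s:F. ✗
t: successors {u, w}; <>~(q -> r) there: u:F, w:F. ✗
u: no successors, so []<>~(q -> r) holds vacuously. ✓
v: successors {t, v, w}; <>~(q -> r) there: t:T, v:T, w:F. ✗
w: no successors, so []<>~(q -> r) holds vacuously. ✓

{u, w}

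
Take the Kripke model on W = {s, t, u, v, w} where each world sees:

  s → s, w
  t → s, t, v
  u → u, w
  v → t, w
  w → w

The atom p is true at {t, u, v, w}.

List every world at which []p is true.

{u, v, w}

s: successors {s, w}; p there: s:F, w:T. ✗
t: successors {s, t, v}; p there: s:F, t:T, v:T. ✗
u: successors {u, w}; p there: u:T, w:T. ✓
v: successors {t, w}; p there: t:T, w:T. ✓
w: successors {w}; p there: w:T. ✓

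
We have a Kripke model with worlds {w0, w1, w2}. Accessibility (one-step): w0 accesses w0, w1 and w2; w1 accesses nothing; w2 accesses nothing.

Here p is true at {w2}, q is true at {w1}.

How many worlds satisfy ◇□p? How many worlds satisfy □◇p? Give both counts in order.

For ◇□p:
w0: successors {w0, w1, w2}; □p there: w0:F, w1:T, w2:T. ✓
w1: no successors, so ◇□p fails. ✗
w2: no successors, so ◇□p fails. ✗
— 1 world.
For □◇p:
w0: successors {w0, w1, w2}; ◇p there: w0:T, w1:F, w2:F. ✗
w1: no successors, so □◇p holds vacuously. ✓
w2: no successors, so □◇p holds vacuously. ✓
— 2 worlds.

1 and 2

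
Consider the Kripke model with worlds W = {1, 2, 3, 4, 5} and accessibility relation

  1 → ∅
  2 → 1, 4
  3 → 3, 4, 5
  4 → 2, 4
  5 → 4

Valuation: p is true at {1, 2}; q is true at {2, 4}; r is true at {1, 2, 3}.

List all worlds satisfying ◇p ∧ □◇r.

1: ◇p is F, □◇r is T. ✗
2: ◇p is T, □◇r is F. ✗
3: ◇p is F, □◇r is F. ✗
4: ◇p is T, □◇r is T. ✓
5: ◇p is F, □◇r is T. ✗

{4}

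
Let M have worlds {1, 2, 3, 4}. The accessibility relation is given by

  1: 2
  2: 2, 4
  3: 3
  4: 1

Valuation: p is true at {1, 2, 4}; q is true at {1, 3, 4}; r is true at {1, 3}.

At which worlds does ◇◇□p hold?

{1, 2, 4}

1: successors {2}; ◇□p there: 2:T. ✓
2: successors {2, 4}; ◇□p there: 2:T, 4:T. ✓
3: successors {3}; ◇□p there: 3:F. ✗
4: successors {1}; ◇□p there: 1:T. ✓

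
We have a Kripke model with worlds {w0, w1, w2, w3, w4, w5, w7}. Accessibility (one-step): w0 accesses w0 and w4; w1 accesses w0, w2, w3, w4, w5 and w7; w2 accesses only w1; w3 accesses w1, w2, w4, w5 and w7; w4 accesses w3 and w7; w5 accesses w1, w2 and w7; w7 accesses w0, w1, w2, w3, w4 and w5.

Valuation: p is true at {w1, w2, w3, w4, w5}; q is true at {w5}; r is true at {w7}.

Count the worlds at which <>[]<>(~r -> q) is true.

w0: successors {w0, w4}; []<>(~r -> q) there: w0:F, w4:T. ✓
w1: successors {w0, w2, w3, w4, w5, w7}; []<>(~r -> q) there: w0:F, w2:T, w3:F, w4:T, w5:F, w7:F. ✓
w2: successors {w1}; []<>(~r -> q) there: w1:F. ✗
w3: successors {w1, w2, w4, w5, w7}; []<>(~r -> q) there: w1:F, w2:T, w4:T, w5:F, w7:F. ✓
w4: successors {w3, w7}; []<>(~r -> q) there: w3:F, w7:F. ✗
w5: successors {w1, w2, w7}; []<>(~r -> q) there: w1:F, w2:T, w7:F. ✓
w7: successors {w0, w1, w2, w3, w4, w5}; []<>(~r -> q) there: w0:F, w1:F, w2:T, w3:F, w4:T, w5:F. ✓
Satisfying worlds: {w0, w1, w3, w5, w7}.

5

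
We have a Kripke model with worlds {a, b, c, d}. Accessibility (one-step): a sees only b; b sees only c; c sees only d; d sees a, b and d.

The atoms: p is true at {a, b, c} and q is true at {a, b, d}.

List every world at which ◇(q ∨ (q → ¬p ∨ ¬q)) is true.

a: successors {b}; q ∨ (q → ¬p ∨ ¬q) there: b:T. ✓
b: successors {c}; q ∨ (q → ¬p ∨ ¬q) there: c:T. ✓
c: successors {d}; q ∨ (q → ¬p ∨ ¬q) there: d:T. ✓
d: successors {a, b, d}; q ∨ (q → ¬p ∨ ¬q) there: a:T, b:T, d:T. ✓

{a, b, c, d}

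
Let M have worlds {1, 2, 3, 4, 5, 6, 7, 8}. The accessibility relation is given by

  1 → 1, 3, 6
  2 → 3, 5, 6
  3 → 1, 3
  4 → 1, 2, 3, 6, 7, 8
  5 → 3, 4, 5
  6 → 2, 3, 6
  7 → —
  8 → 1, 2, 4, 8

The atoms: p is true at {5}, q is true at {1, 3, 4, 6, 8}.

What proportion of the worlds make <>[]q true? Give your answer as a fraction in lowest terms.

7/8

1: successors {1, 3, 6}; []q there: 1:T, 3:T, 6:F. ✓
2: successors {3, 5, 6}; []q there: 3:T, 5:F, 6:F. ✓
3: successors {1, 3}; []q there: 1:T, 3:T. ✓
4: successors {1, 2, 3, 6, 7, 8}; []q there: 1:T, 2:F, 3:T, 6:F, 7:T, 8:F. ✓
5: successors {3, 4, 5}; []q there: 3:T, 4:F, 5:F. ✓
6: successors {2, 3, 6}; []q there: 2:F, 3:T, 6:F. ✓
7: no successors, so <>[]q fails. ✗
8: successors {1, 2, 4, 8}; []q there: 1:T, 2:F, 4:F, 8:F. ✓
That's 7 of 8 worlds, so 7/8.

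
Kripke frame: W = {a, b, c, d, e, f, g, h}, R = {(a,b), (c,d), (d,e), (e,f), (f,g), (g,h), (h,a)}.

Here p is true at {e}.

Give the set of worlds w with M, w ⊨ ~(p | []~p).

a: p | []~p is T. ✗
b: p | []~p is T. ✗
c: p | []~p is T. ✗
d: p | []~p is F. ✓
e: p | []~p is T. ✗
f: p | []~p is T. ✗
g: p | []~p is T. ✗
h: p | []~p is T. ✗

{d}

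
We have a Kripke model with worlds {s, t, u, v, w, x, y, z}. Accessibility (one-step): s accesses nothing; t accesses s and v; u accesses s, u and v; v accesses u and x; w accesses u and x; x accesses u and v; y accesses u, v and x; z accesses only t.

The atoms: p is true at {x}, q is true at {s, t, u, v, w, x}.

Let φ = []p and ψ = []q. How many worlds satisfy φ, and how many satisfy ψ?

For []p:
s: no successors, so []p holds vacuously. ✓
t: successors {s, v}; p there: s:F, v:F. ✗
u: successors {s, u, v}; p there: s:F, u:F, v:F. ✗
v: successors {u, x}; p there: u:F, x:T. ✗
w: successors {u, x}; p there: u:F, x:T. ✗
x: successors {u, v}; p there: u:F, v:F. ✗
y: successors {u, v, x}; p there: u:F, v:F, x:T. ✗
z: successors {t}; p there: t:F. ✗
— 1 world.
For []q:
s: no successors, so []q holds vacuously. ✓
t: successors {s, v}; q there: s:T, v:T. ✓
u: successors {s, u, v}; q there: s:T, u:T, v:T. ✓
v: successors {u, x}; q there: u:T, x:T. ✓
w: successors {u, x}; q there: u:T, x:T. ✓
x: successors {u, v}; q there: u:T, v:T. ✓
y: successors {u, v, x}; q there: u:T, v:T, x:T. ✓
z: successors {t}; q there: t:T. ✓
— 8 worlds.

1 and 8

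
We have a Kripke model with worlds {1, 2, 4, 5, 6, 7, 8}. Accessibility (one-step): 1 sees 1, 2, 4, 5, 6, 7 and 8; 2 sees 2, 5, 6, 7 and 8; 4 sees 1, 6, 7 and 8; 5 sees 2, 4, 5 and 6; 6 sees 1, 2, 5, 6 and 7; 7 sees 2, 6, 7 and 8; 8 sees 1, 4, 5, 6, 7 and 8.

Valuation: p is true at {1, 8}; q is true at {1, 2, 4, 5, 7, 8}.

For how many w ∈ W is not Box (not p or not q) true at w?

6

1: Box (not p or not q) is F. ✓
2: Box (not p or not q) is F. ✓
4: Box (not p or not q) is F. ✓
5: Box (not p or not q) is T. ✗
6: Box (not p or not q) is F. ✓
7: Box (not p or not q) is F. ✓
8: Box (not p or not q) is F. ✓
Satisfying worlds: {1, 2, 4, 6, 7, 8}.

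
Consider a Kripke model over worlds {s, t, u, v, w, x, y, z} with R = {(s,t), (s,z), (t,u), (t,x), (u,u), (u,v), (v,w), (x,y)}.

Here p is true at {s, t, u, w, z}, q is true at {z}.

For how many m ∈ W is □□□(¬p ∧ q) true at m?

5

s: successors {t, z}; □□(¬p ∧ q) there: t:F, z:T. ✗
t: successors {u, x}; □□(¬p ∧ q) there: u:F, x:T. ✗
u: successors {u, v}; □□(¬p ∧ q) there: u:F, v:T. ✗
v: successors {w}; □□(¬p ∧ q) there: w:T. ✓
w: no successors, so □□□(¬p ∧ q) holds vacuously. ✓
x: successors {y}; □□(¬p ∧ q) there: y:T. ✓
y: no successors, so □□□(¬p ∧ q) holds vacuously. ✓
z: no successors, so □□□(¬p ∧ q) holds vacuously. ✓
Satisfying worlds: {v, w, x, y, z}.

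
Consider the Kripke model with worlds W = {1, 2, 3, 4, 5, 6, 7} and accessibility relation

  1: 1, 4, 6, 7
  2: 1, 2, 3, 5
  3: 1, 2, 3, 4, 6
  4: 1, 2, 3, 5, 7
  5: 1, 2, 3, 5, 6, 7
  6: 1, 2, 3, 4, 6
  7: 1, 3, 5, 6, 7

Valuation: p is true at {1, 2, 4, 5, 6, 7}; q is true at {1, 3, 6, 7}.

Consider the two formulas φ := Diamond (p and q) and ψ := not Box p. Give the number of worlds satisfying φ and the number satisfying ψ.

For Diamond (p and q):
1: successors {1, 4, 6, 7}; p and q there: 1:T, 4:F, 6:T, 7:T. ✓
2: successors {1, 2, 3, 5}; p and q there: 1:T, 2:F, 3:F, 5:F. ✓
3: successors {1, 2, 3, 4, 6}; p and q there: 1:T, 2:F, 3:F, 4:F, 6:T. ✓
4: successors {1, 2, 3, 5, 7}; p and q there: 1:T, 2:F, 3:F, 5:F, 7:T. ✓
5: successors {1, 2, 3, 5, 6, 7}; p and q there: 1:T, 2:F, 3:F, 5:F, 6:T, 7:T. ✓
6: successors {1, 2, 3, 4, 6}; p and q there: 1:T, 2:F, 3:F, 4:F, 6:T. ✓
7: successors {1, 3, 5, 6, 7}; p and q there: 1:T, 3:F, 5:F, 6:T, 7:T. ✓
— 7 worlds.
For not Box p:
1: Box p is T. ✗
2: Box p is F. ✓
3: Box p is F. ✓
4: Box p is F. ✓
5: Box p is F. ✓
6: Box p is F. ✓
7: Box p is F. ✓
— 6 worlds.

7 and 6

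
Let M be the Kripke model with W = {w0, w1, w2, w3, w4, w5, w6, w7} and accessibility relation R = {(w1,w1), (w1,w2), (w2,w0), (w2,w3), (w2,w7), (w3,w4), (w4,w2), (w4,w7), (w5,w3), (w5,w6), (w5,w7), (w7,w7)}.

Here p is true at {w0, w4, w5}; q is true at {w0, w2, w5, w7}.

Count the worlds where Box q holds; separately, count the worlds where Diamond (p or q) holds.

4 and 6

For Box q:
w0: no successors, so Box q holds vacuously. ✓
w1: successors {w1, w2}; q there: w1:F, w2:T. ✗
w2: successors {w0, w3, w7}; q there: w0:T, w3:F, w7:T. ✗
w3: successors {w4}; q there: w4:F. ✗
w4: successors {w2, w7}; q there: w2:T, w7:T. ✓
w5: successors {w3, w6, w7}; q there: w3:F, w6:F, w7:T. ✗
w6: no successors, so Box q holds vacuously. ✓
w7: successors {w7}; q there: w7:T. ✓
— 4 worlds.
For Diamond (p or q):
w0: no successors, so Diamond (p or q) fails. ✗
w1: successors {w1, w2}; p or q there: w1:F, w2:T. ✓
w2: successors {w0, w3, w7}; p or q there: w0:T, w3:F, w7:T. ✓
w3: successors {w4}; p or q there: w4:T. ✓
w4: successors {w2, w7}; p or q there: w2:T, w7:T. ✓
w5: successors {w3, w6, w7}; p or q there: w3:F, w6:F, w7:T. ✓
w6: no successors, so Diamond (p or q) fails. ✗
w7: successors {w7}; p or q there: w7:T. ✓
— 6 worlds.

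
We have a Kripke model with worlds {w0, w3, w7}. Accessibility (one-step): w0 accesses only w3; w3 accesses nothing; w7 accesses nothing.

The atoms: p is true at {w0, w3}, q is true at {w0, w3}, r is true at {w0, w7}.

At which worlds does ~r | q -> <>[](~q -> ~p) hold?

{w0, w7}

w0: ~r | q is T, <>[](~q -> ~p) is T. ✓
w3: ~r | q is T, <>[](~q -> ~p) is F. ✗
w7: ~r | q is F, <>[](~q -> ~p) is F. ✓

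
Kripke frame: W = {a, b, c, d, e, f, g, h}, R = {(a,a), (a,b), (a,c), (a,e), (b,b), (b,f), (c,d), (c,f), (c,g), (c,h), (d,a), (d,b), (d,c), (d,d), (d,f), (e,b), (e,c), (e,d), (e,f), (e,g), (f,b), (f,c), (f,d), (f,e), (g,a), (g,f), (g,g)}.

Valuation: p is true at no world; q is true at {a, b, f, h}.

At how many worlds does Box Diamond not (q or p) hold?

2

a: successors {a, b, c, e}; Diamond not (q or p) there: a:T, b:F, c:T, e:T. ✗
b: successors {b, f}; Diamond not (q or p) there: b:F, f:T. ✗
c: successors {d, f, g, h}; Diamond not (q or p) there: d:T, f:T, g:T, h:F. ✗
d: successors {a, b, c, d, f}; Diamond not (q or p) there: a:T, b:F, c:T, d:T, f:T. ✗
e: successors {b, c, d, f, g}; Diamond not (q or p) there: b:F, c:T, d:T, f:T, g:T. ✗
f: successors {b, c, d, e}; Diamond not (q or p) there: b:F, c:T, d:T, e:T. ✗
g: successors {a, f, g}; Diamond not (q or p) there: a:T, f:T, g:T. ✓
h: no successors, so Box Diamond not (q or p) holds vacuously. ✓
Satisfying worlds: {g, h}.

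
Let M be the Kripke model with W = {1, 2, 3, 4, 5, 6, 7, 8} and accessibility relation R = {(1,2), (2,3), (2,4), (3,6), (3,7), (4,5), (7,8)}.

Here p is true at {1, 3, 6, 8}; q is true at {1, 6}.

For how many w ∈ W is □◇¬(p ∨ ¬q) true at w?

1: successors {2}; ◇¬(p ∨ ¬q) there: 2:F. ✗
2: successors {3, 4}; ◇¬(p ∨ ¬q) there: 3:F, 4:F. ✗
3: successors {6, 7}; ◇¬(p ∨ ¬q) there: 6:F, 7:F. ✗
4: successors {5}; ◇¬(p ∨ ¬q) there: 5:F. ✗
5: no successors, so □◇¬(p ∨ ¬q) holds vacuously. ✓
6: no successors, so □◇¬(p ∨ ¬q) holds vacuously. ✓
7: successors {8}; ◇¬(p ∨ ¬q) there: 8:F. ✗
8: no successors, so □◇¬(p ∨ ¬q) holds vacuously. ✓
Satisfying worlds: {5, 6, 8}.

3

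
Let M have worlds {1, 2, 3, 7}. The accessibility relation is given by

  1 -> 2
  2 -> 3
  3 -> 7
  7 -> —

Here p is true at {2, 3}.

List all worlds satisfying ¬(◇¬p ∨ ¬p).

{2}

1: ◇¬p ∨ ¬p is T. ✗
2: ◇¬p ∨ ¬p is F. ✓
3: ◇¬p ∨ ¬p is T. ✗
7: ◇¬p ∨ ¬p is T. ✗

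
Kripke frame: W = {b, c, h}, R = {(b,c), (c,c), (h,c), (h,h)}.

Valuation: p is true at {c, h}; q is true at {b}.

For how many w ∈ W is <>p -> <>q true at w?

b: <>p is T, <>q is F. ✗
c: <>p is T, <>q is F. ✗
h: <>p is T, <>q is F. ✗
Satisfying worlds: ∅.

0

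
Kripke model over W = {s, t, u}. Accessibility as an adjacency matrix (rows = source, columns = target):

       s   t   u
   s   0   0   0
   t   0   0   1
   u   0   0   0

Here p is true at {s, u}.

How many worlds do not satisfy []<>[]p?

1

s: no successors, so []<>[]p holds vacuously. ✓
t: successors {u}; <>[]p there: u:F. ✗
u: no successors, so []<>[]p holds vacuously. ✓
Satisfying worlds: {s, u}.
So []<>[]p fails at the other 1 world.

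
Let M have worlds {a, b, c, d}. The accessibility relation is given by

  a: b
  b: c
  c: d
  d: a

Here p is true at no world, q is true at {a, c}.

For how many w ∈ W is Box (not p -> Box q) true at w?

2

a: successors {b}; not p -> Box q there: b:T. ✓
b: successors {c}; not p -> Box q there: c:F. ✗
c: successors {d}; not p -> Box q there: d:T. ✓
d: successors {a}; not p -> Box q there: a:F. ✗
Satisfying worlds: {a, c}.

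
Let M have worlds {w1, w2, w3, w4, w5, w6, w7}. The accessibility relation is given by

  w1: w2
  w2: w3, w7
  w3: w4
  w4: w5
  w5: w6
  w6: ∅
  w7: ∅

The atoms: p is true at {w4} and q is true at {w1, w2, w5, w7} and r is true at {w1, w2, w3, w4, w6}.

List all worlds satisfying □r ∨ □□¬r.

w1: □r is T, □□¬r is F. ✓
w2: □r is F, □□¬r is F. ✗
w3: □r is T, □□¬r is T. ✓
w4: □r is F, □□¬r is F. ✗
w5: □r is T, □□¬r is T. ✓
w6: □r is T, □□¬r is T. ✓
w7: □r is T, □□¬r is T. ✓

{w1, w3, w5, w6, w7}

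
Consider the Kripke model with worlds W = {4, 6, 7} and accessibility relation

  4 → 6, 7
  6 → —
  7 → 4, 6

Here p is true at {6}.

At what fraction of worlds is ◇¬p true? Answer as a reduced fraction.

2/3

4: successors {6, 7}; ¬p there: 6:F, 7:T. ✓
6: no successors, so ◇¬p fails. ✗
7: successors {4, 6}; ¬p there: 4:T, 6:F. ✓
That's 2 of 3 worlds, so 2/3.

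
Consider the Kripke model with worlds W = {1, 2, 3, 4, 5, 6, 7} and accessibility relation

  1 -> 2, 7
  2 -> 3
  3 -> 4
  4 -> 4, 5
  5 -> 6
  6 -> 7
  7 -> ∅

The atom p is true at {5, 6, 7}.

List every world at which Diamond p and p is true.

1: Diamond p is T, p is F. ✗
2: Diamond p is F, p is F. ✗
3: Diamond p is F, p is F. ✗
4: Diamond p is T, p is F. ✗
5: Diamond p is T, p is T. ✓
6: Diamond p is T, p is T. ✓
7: Diamond p is F, p is T. ✗

{5, 6}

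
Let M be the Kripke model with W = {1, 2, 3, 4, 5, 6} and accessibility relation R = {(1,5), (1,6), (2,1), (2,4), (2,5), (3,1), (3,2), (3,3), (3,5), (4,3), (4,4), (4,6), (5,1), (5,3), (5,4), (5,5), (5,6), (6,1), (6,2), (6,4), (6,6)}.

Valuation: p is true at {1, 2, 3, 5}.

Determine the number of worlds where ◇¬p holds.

5

1: successors {5, 6}; ¬p there: 5:F, 6:T. ✓
2: successors {1, 4, 5}; ¬p there: 1:F, 4:T, 5:F. ✓
3: successors {1, 2, 3, 5}; ¬p there: 1:F, 2:F, 3:F, 5:F. ✗
4: successors {3, 4, 6}; ¬p there: 3:F, 4:T, 6:T. ✓
5: successors {1, 3, 4, 5, 6}; ¬p there: 1:F, 3:F, 4:T, 5:F, 6:T. ✓
6: successors {1, 2, 4, 6}; ¬p there: 1:F, 2:F, 4:T, 6:T. ✓
Satisfying worlds: {1, 2, 4, 5, 6}.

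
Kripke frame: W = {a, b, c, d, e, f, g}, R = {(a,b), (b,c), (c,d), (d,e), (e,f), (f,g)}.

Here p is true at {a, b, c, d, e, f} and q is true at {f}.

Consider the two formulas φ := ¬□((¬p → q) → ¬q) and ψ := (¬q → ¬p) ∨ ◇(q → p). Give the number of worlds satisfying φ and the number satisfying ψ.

1 and 7

For ¬□((¬p → q) → ¬q):
a: □((¬p → q) → ¬q) is T. ✗
b: □((¬p → q) → ¬q) is T. ✗
c: □((¬p → q) → ¬q) is T. ✗
d: □((¬p → q) → ¬q) is T. ✗
e: □((¬p → q) → ¬q) is F. ✓
f: □((¬p → q) → ¬q) is T. ✗
g: □((¬p → q) → ¬q) is T. ✗
— 1 world.
For (¬q → ¬p) ∨ ◇(q → p):
a: ¬q → ¬p is F, ◇(q → p) is T. ✓
b: ¬q → ¬p is F, ◇(q → p) is T. ✓
c: ¬q → ¬p is F, ◇(q → p) is T. ✓
d: ¬q → ¬p is F, ◇(q → p) is T. ✓
e: ¬q → ¬p is F, ◇(q → p) is T. ✓
f: ¬q → ¬p is T, ◇(q → p) is T. ✓
g: ¬q → ¬p is T, ◇(q → p) is F. ✓
— 7 worlds.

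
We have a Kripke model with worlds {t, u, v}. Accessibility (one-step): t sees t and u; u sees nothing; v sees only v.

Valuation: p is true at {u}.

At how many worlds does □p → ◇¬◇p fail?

t: □p is F, ◇¬◇p is T. ✓
u: □p is T, ◇¬◇p is F. ✗
v: □p is F, ◇¬◇p is T. ✓
Satisfying worlds: {t, v}.
So □p → ◇¬◇p fails at the other 1 world.

1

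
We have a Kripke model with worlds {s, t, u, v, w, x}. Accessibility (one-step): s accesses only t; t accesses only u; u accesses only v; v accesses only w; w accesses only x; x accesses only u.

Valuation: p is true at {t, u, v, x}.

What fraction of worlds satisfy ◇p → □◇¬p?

s: ◇p is T, □◇¬p is F. ✗
t: ◇p is T, □◇¬p is F. ✗
u: ◇p is T, □◇¬p is T. ✓
v: ◇p is F, □◇¬p is F. ✓
w: ◇p is T, □◇¬p is F. ✗
x: ◇p is T, □◇¬p is F. ✗
That's 2 of 6 worlds, so 2/6 = 1/3.

1/3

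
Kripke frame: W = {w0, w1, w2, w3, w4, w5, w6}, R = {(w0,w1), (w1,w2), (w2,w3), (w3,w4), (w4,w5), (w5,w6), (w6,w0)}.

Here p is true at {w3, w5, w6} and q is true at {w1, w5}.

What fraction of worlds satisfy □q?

2/7

w0: successors {w1}; q there: w1:T. ✓
w1: successors {w2}; q there: w2:F. ✗
w2: successors {w3}; q there: w3:F. ✗
w3: successors {w4}; q there: w4:F. ✗
w4: successors {w5}; q there: w5:T. ✓
w5: successors {w6}; q there: w6:F. ✗
w6: successors {w0}; q there: w0:F. ✗
That's 2 of 7 worlds, so 2/7.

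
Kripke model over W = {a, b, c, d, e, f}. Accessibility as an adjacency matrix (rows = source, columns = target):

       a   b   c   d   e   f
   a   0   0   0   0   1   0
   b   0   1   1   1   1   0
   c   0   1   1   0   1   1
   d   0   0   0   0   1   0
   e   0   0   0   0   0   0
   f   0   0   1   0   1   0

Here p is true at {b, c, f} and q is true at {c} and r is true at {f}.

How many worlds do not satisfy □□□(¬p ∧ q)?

a: successors {e}; □□(¬p ∧ q) there: e:T. ✓
b: successors {b, c, d, e}; □□(¬p ∧ q) there: b:F, c:F, d:T, e:T. ✗
c: successors {b, c, e, f}; □□(¬p ∧ q) there: b:F, c:F, e:T, f:F. ✗
d: successors {e}; □□(¬p ∧ q) there: e:T. ✓
e: no successors, so □□□(¬p ∧ q) holds vacuously. ✓
f: successors {c, e}; □□(¬p ∧ q) there: c:F, e:T. ✗
Satisfying worlds: {a, d, e}.
So □□□(¬p ∧ q) fails at the other 3 worlds.

3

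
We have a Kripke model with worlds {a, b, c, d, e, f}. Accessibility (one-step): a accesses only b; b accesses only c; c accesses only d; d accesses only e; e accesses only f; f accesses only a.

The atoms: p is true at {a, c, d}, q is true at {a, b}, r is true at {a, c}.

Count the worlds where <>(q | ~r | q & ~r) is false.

1

a: successors {b}; q | ~r | q & ~r there: b:T. ✓
b: successors {c}; q | ~r | q & ~r there: c:F. ✗
c: successors {d}; q | ~r | q & ~r there: d:T. ✓
d: successors {e}; q | ~r | q & ~r there: e:T. ✓
e: successors {f}; q | ~r | q & ~r there: f:T. ✓
f: successors {a}; q | ~r | q & ~r there: a:T. ✓
Satisfying worlds: {a, c, d, e, f}.
So <>(q | ~r | q & ~r) fails at the other 1 world.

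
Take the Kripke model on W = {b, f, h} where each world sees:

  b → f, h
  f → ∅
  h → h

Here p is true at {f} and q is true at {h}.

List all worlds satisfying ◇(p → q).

{b, h}

b: successors {f, h}; p → q there: f:F, h:T. ✓
f: no successors, so ◇(p → q) fails. ✗
h: successors {h}; p → q there: h:T. ✓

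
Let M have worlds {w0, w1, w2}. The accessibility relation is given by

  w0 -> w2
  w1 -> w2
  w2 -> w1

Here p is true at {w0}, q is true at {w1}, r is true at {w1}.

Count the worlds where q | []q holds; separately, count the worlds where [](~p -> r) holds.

For q | []q:
w0: q is F, []q is F. ✗
w1: q is T, []q is F. ✓
w2: q is F, []q is T. ✓
— 2 worlds.
For [](~p -> r):
w0: successors {w2}; ~p -> r there: w2:F. ✗
w1: successors {w2}; ~p -> r there: w2:F. ✗
w2: successors {w1}; ~p -> r there: w1:T. ✓
— 1 world.

2 and 1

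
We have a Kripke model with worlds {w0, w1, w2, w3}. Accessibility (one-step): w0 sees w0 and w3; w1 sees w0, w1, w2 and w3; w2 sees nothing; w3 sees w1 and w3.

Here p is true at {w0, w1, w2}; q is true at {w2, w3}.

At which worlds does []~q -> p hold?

w0: []~q is F, p is T. ✓
w1: []~q is F, p is T. ✓
w2: []~q is T, p is T. ✓
w3: []~q is F, p is F. ✓

{w0, w1, w2, w3}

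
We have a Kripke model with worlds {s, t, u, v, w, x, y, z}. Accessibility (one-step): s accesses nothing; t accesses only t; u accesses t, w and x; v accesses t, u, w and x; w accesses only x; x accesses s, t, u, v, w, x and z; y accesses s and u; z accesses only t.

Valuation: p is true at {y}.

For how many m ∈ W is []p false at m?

s: no successors, so []p holds vacuously. ✓
t: successors {t}; p there: t:F. ✗
u: successors {t, w, x}; p there: t:F, w:F, x:F. ✗
v: successors {t, u, w, x}; p there: t:F, u:F, w:F, x:F. ✗
w: successors {x}; p there: x:F. ✗
x: successors {s, t, u, v, w, x, z}; p there: s:F, t:F, u:F, v:F, w:F, x:F, z:F. ✗
y: successors {s, u}; p there: s:F, u:F. ✗
z: successors {t}; p there: t:F. ✗
Satisfying worlds: {s}.
So []p fails at the other 7 worlds.

7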